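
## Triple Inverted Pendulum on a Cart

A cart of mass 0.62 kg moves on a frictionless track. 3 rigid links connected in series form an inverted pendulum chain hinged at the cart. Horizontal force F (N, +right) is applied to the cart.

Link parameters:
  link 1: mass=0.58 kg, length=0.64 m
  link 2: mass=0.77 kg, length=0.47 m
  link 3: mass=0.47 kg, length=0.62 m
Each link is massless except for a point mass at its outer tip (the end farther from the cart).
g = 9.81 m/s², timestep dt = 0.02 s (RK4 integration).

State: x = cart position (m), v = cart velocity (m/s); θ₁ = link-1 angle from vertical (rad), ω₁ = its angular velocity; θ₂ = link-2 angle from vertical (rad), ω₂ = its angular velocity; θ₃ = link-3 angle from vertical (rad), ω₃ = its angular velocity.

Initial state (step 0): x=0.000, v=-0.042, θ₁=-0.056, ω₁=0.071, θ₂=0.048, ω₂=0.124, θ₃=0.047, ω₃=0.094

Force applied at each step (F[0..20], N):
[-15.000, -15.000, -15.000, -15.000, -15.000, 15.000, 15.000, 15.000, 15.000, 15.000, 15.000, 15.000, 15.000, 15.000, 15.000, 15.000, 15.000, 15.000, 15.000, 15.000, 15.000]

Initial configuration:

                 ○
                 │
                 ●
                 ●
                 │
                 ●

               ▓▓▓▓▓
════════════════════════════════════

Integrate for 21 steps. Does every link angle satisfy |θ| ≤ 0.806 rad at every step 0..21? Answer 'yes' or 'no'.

apply F[0]=-15.000 → step 1: x=-0.005, v=-0.493, θ₁=-0.048, ω₁=0.685, θ₂=0.052, ω₂=0.270, θ₃=0.049, ω₃=0.093
apply F[1]=-15.000 → step 2: x=-0.020, v=-0.954, θ₁=-0.028, ω₁=1.331, θ₂=0.059, ω₂=0.396, θ₃=0.051, ω₃=0.090
apply F[2]=-15.000 → step 3: x=-0.044, v=-1.431, θ₁=0.005, ω₁=2.032, θ₂=0.068, ω₂=0.481, θ₃=0.052, ω₃=0.086
apply F[3]=-15.000 → step 4: x=-0.077, v=-1.923, θ₁=0.053, ω₁=2.792, θ₂=0.078, ω₂=0.516, θ₃=0.054, ω₃=0.081
apply F[4]=-15.000 → step 5: x=-0.120, v=-2.411, θ₁=0.117, ω₁=3.576, θ₂=0.088, ω₂=0.520, θ₃=0.056, ω₃=0.079
apply F[5]=+15.000 → step 6: x=-0.164, v=-1.980, θ₁=0.182, ω₁=2.981, θ₂=0.098, ω₂=0.477, θ₃=0.057, ω₃=0.068
apply F[6]=+15.000 → step 7: x=-0.200, v=-1.600, θ₁=0.237, ω₁=2.525, θ₂=0.107, ω₂=0.365, θ₃=0.058, ω₃=0.048
apply F[7]=+15.000 → step 8: x=-0.229, v=-1.264, θ₁=0.284, ω₁=2.194, θ₂=0.112, ω₂=0.180, θ₃=0.059, ω₃=0.023
apply F[8]=+15.000 → step 9: x=-0.251, v=-0.963, θ₁=0.326, ω₁=1.966, θ₂=0.113, ω₂=-0.068, θ₃=0.059, ω₃=-0.005
apply F[9]=+15.000 → step 10: x=-0.267, v=-0.685, θ₁=0.363, ω₁=1.818, θ₂=0.109, ω₂=-0.376, θ₃=0.059, ω₃=-0.033
apply F[10]=+15.000 → step 11: x=-0.278, v=-0.424, θ₁=0.399, ω₁=1.732, θ₂=0.098, ω₂=-0.737, θ₃=0.058, ω₃=-0.056
apply F[11]=+15.000 → step 12: x=-0.284, v=-0.172, θ₁=0.433, ω₁=1.690, θ₂=0.079, ω₂=-1.148, θ₃=0.057, ω₃=-0.071
apply F[12]=+15.000 → step 13: x=-0.285, v=0.078, θ₁=0.467, ω₁=1.676, θ₂=0.052, ω₂=-1.603, θ₃=0.055, ω₃=-0.076
apply F[13]=+15.000 → step 14: x=-0.281, v=0.332, θ₁=0.500, ω₁=1.672, θ₂=0.015, ω₂=-2.094, θ₃=0.054, ω₃=-0.068
apply F[14]=+15.000 → step 15: x=-0.272, v=0.595, θ₁=0.533, ω₁=1.658, θ₂=-0.032, ω₂=-2.612, θ₃=0.053, ω₃=-0.050
apply F[15]=+15.000 → step 16: x=-0.257, v=0.870, θ₁=0.566, ω₁=1.619, θ₂=-0.090, ω₂=-3.146, θ₃=0.052, ω₃=-0.026
apply F[16]=+15.000 → step 17: x=-0.237, v=1.156, θ₁=0.598, ω₁=1.538, θ₂=-0.158, ω₂=-3.687, θ₃=0.052, ω₃=0.000
apply F[17]=+15.000 → step 18: x=-0.211, v=1.454, θ₁=0.627, ω₁=1.403, θ₂=-0.237, ω₂=-4.229, θ₃=0.052, ω₃=0.018
apply F[18]=+15.000 → step 19: x=-0.179, v=1.759, θ₁=0.654, ω₁=1.206, θ₂=-0.327, ω₂=-4.770, θ₃=0.052, ω₃=0.018
apply F[19]=+15.000 → step 20: x=-0.141, v=2.068, θ₁=0.675, ω₁=0.937, θ₂=-0.428, ω₂=-5.311, θ₃=0.052, ω₃=-0.011
apply F[20]=+15.000 → step 21: x=-0.096, v=2.378, θ₁=0.691, ω₁=0.591, θ₂=-0.540, ω₂=-5.858, θ₃=0.051, ω₃=-0.083
Max |angle| over trajectory = 0.691 rad; bound = 0.806 → within bound.

Answer: yes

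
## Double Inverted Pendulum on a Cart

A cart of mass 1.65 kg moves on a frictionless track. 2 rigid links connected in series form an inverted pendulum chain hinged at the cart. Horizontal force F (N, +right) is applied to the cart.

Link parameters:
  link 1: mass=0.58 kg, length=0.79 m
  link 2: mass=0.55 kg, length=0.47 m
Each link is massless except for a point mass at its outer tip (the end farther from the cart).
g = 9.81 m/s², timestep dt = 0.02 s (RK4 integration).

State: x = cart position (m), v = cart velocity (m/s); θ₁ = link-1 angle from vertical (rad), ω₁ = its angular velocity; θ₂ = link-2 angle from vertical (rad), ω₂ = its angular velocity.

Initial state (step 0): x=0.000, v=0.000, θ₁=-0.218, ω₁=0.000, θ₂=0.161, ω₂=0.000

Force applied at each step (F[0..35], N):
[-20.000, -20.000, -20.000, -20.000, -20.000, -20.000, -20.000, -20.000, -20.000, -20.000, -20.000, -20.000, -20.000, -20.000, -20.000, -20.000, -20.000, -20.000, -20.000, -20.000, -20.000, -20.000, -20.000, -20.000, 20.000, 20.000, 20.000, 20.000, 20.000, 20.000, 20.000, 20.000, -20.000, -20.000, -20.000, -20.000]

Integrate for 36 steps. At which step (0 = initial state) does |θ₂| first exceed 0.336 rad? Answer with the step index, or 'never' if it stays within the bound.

Answer: 8

Derivation:
apply F[0]=-20.000 → step 1: x=-0.002, v=-0.211, θ₁=-0.217, ω₁=0.121, θ₂=0.164, ω₂=0.322
apply F[1]=-20.000 → step 2: x=-0.008, v=-0.423, θ₁=-0.213, ω₁=0.244, θ₂=0.174, ω₂=0.645
apply F[2]=-20.000 → step 3: x=-0.019, v=-0.637, θ₁=-0.207, ω₁=0.372, θ₂=0.190, ω₂=0.967
apply F[3]=-20.000 → step 4: x=-0.034, v=-0.852, θ₁=-0.198, ω₁=0.505, θ₂=0.213, ω₂=1.290
apply F[4]=-20.000 → step 5: x=-0.053, v=-1.069, θ₁=-0.187, ω₁=0.648, θ₂=0.242, ω₂=1.611
apply F[5]=-20.000 → step 6: x=-0.077, v=-1.290, θ₁=-0.172, ω₁=0.803, θ₂=0.277, ω₂=1.928
apply F[6]=-20.000 → step 7: x=-0.105, v=-1.513, θ₁=-0.155, ω₁=0.972, θ₂=0.319, ω₂=2.238
apply F[7]=-20.000 → step 8: x=-0.137, v=-1.741, θ₁=-0.133, ω₁=1.160, θ₂=0.366, ω₂=2.536
apply F[8]=-20.000 → step 9: x=-0.174, v=-1.972, θ₁=-0.108, ω₁=1.371, θ₂=0.420, ω₂=2.815
apply F[9]=-20.000 → step 10: x=-0.216, v=-2.206, θ₁=-0.078, ω₁=1.607, θ₂=0.479, ω₂=3.069
apply F[10]=-20.000 → step 11: x=-0.263, v=-2.445, θ₁=-0.044, ω₁=1.871, θ₂=0.542, ω₂=3.286
apply F[11]=-20.000 → step 12: x=-0.314, v=-2.686, θ₁=-0.003, ω₁=2.167, θ₂=0.610, ω₂=3.455
apply F[12]=-20.000 → step 13: x=-0.370, v=-2.929, θ₁=0.043, ω₁=2.496, θ₂=0.680, ω₂=3.565
apply F[13]=-20.000 → step 14: x=-0.431, v=-3.172, θ₁=0.097, ω₁=2.857, θ₂=0.752, ω₂=3.599
apply F[14]=-20.000 → step 15: x=-0.497, v=-3.412, θ₁=0.158, ω₁=3.248, θ₂=0.824, ω₂=3.544
apply F[15]=-20.000 → step 16: x=-0.568, v=-3.646, θ₁=0.227, ω₁=3.666, θ₂=0.893, ω₂=3.386
apply F[16]=-20.000 → step 17: x=-0.643, v=-3.869, θ₁=0.305, ω₁=4.103, θ₂=0.958, ω₂=3.113
apply F[17]=-20.000 → step 18: x=-0.722, v=-4.075, θ₁=0.391, ω₁=4.553, θ₂=1.017, ω₂=2.719
apply F[18]=-20.000 → step 19: x=-0.806, v=-4.254, θ₁=0.487, ω₁=5.006, θ₂=1.066, ω₂=2.210
apply F[19]=-20.000 → step 20: x=-0.892, v=-4.398, θ₁=0.591, ω₁=5.450, θ₂=1.105, ω₂=1.607
apply F[20]=-20.000 → step 21: x=-0.981, v=-4.496, θ₁=0.705, ω₁=5.872, θ₂=1.130, ω₂=0.953
apply F[21]=-20.000 → step 22: x=-1.072, v=-4.539, θ₁=0.826, ω₁=6.255, θ₂=1.143, ω₂=0.323
apply F[22]=-20.000 → step 23: x=-1.162, v=-4.523, θ₁=0.954, ω₁=6.576, θ₂=1.144, ω₂=-0.181
apply F[23]=-20.000 → step 24: x=-1.252, v=-4.451, θ₁=1.088, ω₁=6.817, θ₂=1.137, ω₂=-0.446
apply F[24]=+20.000 → step 25: x=-1.337, v=-4.036, θ₁=1.225, ω₁=6.825, θ₂=1.128, ω₂=-0.419
apply F[25]=+20.000 → step 26: x=-1.414, v=-3.614, θ₁=1.362, ω₁=6.863, θ₂=1.122, ω₂=-0.230
apply F[26]=+20.000 → step 27: x=-1.482, v=-3.185, θ₁=1.500, ω₁=6.938, θ₂=1.120, ω₂=0.119
apply F[27]=+20.000 → step 28: x=-1.541, v=-2.747, θ₁=1.639, ω₁=7.052, θ₂=1.127, ω₂=0.629
apply F[28]=+20.000 → step 29: x=-1.591, v=-2.299, θ₁=1.782, ω₁=7.207, θ₂=1.146, ω₂=1.314
apply F[29]=+20.000 → step 30: x=-1.633, v=-1.837, θ₁=1.928, ω₁=7.401, θ₂=1.181, ω₂=2.201
apply F[30]=+20.000 → step 31: x=-1.665, v=-1.359, θ₁=2.078, ω₁=7.620, θ₂=1.236, ω₂=3.326
apply F[31]=+20.000 → step 32: x=-1.687, v=-0.865, θ₁=2.233, ω₁=7.840, θ₂=1.316, ω₂=4.734
apply F[32]=-20.000 → step 33: x=-1.703, v=-0.767, θ₁=2.387, ω₁=7.559, θ₂=1.433, ω₂=6.994
apply F[33]=-20.000 → step 34: x=-1.718, v=-0.707, θ₁=2.534, ω₁=7.058, θ₂=1.597, ω₂=9.361
apply F[34]=-20.000 → step 35: x=-1.732, v=-0.687, θ₁=2.667, ω₁=6.262, θ₂=1.808, ω₂=11.792
apply F[35]=-20.000 → step 36: x=-1.746, v=-0.697, θ₁=2.782, ω₁=5.146, θ₂=2.069, ω₂=14.285
|θ₂| = 0.366 > 0.336 first at step 8.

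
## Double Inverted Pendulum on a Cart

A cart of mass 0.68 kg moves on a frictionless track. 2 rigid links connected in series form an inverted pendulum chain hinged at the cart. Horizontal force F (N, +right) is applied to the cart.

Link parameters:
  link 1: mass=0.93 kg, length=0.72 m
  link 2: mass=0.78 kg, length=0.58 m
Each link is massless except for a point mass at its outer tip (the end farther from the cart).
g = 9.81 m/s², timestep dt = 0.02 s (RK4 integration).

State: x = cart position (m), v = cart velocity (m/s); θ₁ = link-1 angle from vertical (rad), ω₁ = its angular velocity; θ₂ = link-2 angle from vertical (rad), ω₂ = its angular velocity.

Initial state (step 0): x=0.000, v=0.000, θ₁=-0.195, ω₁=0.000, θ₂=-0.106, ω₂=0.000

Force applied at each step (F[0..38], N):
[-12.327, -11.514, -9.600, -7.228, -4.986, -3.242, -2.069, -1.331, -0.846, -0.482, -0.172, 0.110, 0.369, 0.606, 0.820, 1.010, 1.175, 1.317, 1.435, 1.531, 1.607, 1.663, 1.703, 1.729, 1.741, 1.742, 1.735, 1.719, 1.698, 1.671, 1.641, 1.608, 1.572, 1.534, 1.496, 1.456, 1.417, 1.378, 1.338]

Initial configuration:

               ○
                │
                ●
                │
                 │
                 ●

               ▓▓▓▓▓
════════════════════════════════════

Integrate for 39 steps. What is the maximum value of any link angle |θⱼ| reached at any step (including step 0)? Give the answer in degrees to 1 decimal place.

Answer: 11.2°

Derivation:
apply F[0]=-12.327 → step 1: x=-0.002, v=-0.247, θ₁=-0.192, ω₁=0.260, θ₂=-0.105, ω₂=0.067
apply F[1]=-11.514 → step 2: x=-0.010, v=-0.476, θ₁=-0.185, ω₁=0.498, θ₂=-0.103, ω₂=0.129
apply F[2]=-9.600 → step 3: x=-0.021, v=-0.660, θ₁=-0.173, ω₁=0.681, θ₂=-0.100, ω₂=0.183
apply F[3]=-7.228 → step 4: x=-0.035, v=-0.787, θ₁=-0.158, ω₁=0.794, θ₂=-0.096, ω₂=0.227
apply F[4]=-4.986 → step 5: x=-0.052, v=-0.860, θ₁=-0.142, ω₁=0.841, θ₂=-0.091, ω₂=0.262
apply F[5]=-3.242 → step 6: x=-0.069, v=-0.893, θ₁=-0.125, ω₁=0.840, θ₂=-0.086, ω₂=0.288
apply F[6]=-2.069 → step 7: x=-0.087, v=-0.899, θ₁=-0.109, ω₁=0.809, θ₂=-0.080, ω₂=0.309
apply F[7]=-1.331 → step 8: x=-0.105, v=-0.892, θ₁=-0.093, ω₁=0.766, θ₂=-0.073, ω₂=0.323
apply F[8]=-0.846 → step 9: x=-0.123, v=-0.877, θ₁=-0.078, ω₁=0.719, θ₂=-0.067, ω₂=0.332
apply F[9]=-0.482 → step 10: x=-0.140, v=-0.857, θ₁=-0.064, ω₁=0.671, θ₂=-0.060, ω₂=0.336
apply F[10]=-0.172 → step 11: x=-0.157, v=-0.835, θ₁=-0.051, ω₁=0.624, θ₂=-0.053, ω₂=0.337
apply F[11]=+0.110 → step 12: x=-0.174, v=-0.810, θ₁=-0.039, ω₁=0.578, θ₂=-0.047, ω₂=0.334
apply F[12]=+0.369 → step 13: x=-0.190, v=-0.783, θ₁=-0.028, ω₁=0.534, θ₂=-0.040, ω₂=0.328
apply F[13]=+0.606 → step 14: x=-0.205, v=-0.754, θ₁=-0.018, ω₁=0.490, θ₂=-0.034, ω₂=0.320
apply F[14]=+0.820 → step 15: x=-0.220, v=-0.724, θ₁=-0.009, ω₁=0.448, θ₂=-0.027, ω₂=0.310
apply F[15]=+1.010 → step 16: x=-0.234, v=-0.692, θ₁=-0.000, ω₁=0.407, θ₂=-0.021, ω₂=0.298
apply F[16]=+1.175 → step 17: x=-0.247, v=-0.659, θ₁=0.008, ω₁=0.368, θ₂=-0.015, ω₂=0.284
apply F[17]=+1.317 → step 18: x=-0.260, v=-0.626, θ₁=0.014, ω₁=0.330, θ₂=-0.010, ω₂=0.270
apply F[18]=+1.435 → step 19: x=-0.272, v=-0.592, θ₁=0.021, ω₁=0.294, θ₂=-0.005, ω₂=0.254
apply F[19]=+1.531 → step 20: x=-0.284, v=-0.559, θ₁=0.026, ω₁=0.259, θ₂=0.000, ω₂=0.238
apply F[20]=+1.607 → step 21: x=-0.295, v=-0.526, θ₁=0.031, ω₁=0.227, θ₂=0.005, ω₂=0.222
apply F[21]=+1.663 → step 22: x=-0.305, v=-0.493, θ₁=0.035, ω₁=0.197, θ₂=0.009, ω₂=0.206
apply F[22]=+1.703 → step 23: x=-0.314, v=-0.461, θ₁=0.039, ω₁=0.169, θ₂=0.013, ω₂=0.190
apply F[23]=+1.729 → step 24: x=-0.323, v=-0.431, θ₁=0.042, ω₁=0.143, θ₂=0.017, ω₂=0.174
apply F[24]=+1.741 → step 25: x=-0.332, v=-0.401, θ₁=0.045, ω₁=0.120, θ₂=0.020, ω₂=0.158
apply F[25]=+1.742 → step 26: x=-0.339, v=-0.372, θ₁=0.047, ω₁=0.098, θ₂=0.023, ω₂=0.143
apply F[26]=+1.735 → step 27: x=-0.347, v=-0.345, θ₁=0.049, ω₁=0.079, θ₂=0.026, ω₂=0.128
apply F[27]=+1.719 → step 28: x=-0.353, v=-0.319, θ₁=0.050, ω₁=0.061, θ₂=0.028, ω₂=0.114
apply F[28]=+1.698 → step 29: x=-0.359, v=-0.294, θ₁=0.051, ω₁=0.045, θ₂=0.030, ω₂=0.101
apply F[29]=+1.671 → step 30: x=-0.365, v=-0.270, θ₁=0.052, ω₁=0.031, θ₂=0.032, ω₂=0.088
apply F[30]=+1.641 → step 31: x=-0.370, v=-0.248, θ₁=0.052, ω₁=0.018, θ₂=0.034, ω₂=0.076
apply F[31]=+1.608 → step 32: x=-0.375, v=-0.227, θ₁=0.053, ω₁=0.007, θ₂=0.035, ω₂=0.065
apply F[32]=+1.572 → step 33: x=-0.379, v=-0.207, θ₁=0.053, ω₁=-0.002, θ₂=0.037, ω₂=0.055
apply F[33]=+1.534 → step 34: x=-0.383, v=-0.188, θ₁=0.053, ω₁=-0.011, θ₂=0.038, ω₂=0.045
apply F[34]=+1.496 → step 35: x=-0.387, v=-0.169, θ₁=0.052, ω₁=-0.018, θ₂=0.038, ω₂=0.036
apply F[35]=+1.456 → step 36: x=-0.390, v=-0.152, θ₁=0.052, ω₁=-0.025, θ₂=0.039, ω₂=0.028
apply F[36]=+1.417 → step 37: x=-0.393, v=-0.136, θ₁=0.051, ω₁=-0.030, θ₂=0.039, ω₂=0.020
apply F[37]=+1.378 → step 38: x=-0.395, v=-0.121, θ₁=0.051, ω₁=-0.035, θ₂=0.040, ω₂=0.013
apply F[38]=+1.338 → step 39: x=-0.398, v=-0.106, θ₁=0.050, ω₁=-0.039, θ₂=0.040, ω₂=0.007
Max |angle| over trajectory = 0.195 rad = 11.2°.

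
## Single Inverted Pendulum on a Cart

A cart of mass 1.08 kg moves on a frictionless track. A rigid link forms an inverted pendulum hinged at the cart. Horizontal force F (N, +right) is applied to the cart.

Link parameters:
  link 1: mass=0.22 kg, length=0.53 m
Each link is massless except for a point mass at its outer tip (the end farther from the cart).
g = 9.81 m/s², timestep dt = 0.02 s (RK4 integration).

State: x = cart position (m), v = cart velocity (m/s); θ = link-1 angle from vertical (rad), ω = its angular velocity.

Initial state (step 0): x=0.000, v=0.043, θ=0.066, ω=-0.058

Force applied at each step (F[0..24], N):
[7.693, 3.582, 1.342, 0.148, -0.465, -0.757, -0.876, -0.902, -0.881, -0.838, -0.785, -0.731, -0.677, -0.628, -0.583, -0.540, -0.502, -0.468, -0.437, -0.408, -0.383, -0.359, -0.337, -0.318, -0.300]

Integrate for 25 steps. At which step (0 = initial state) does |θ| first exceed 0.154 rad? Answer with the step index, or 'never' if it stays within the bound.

Answer: never

Derivation:
apply F[0]=+7.693 → step 1: x=0.002, v=0.183, θ=0.062, ω=-0.297
apply F[1]=+3.582 → step 2: x=0.007, v=0.247, θ=0.056, ω=-0.396
apply F[2]=+1.342 → step 3: x=0.012, v=0.270, θ=0.047, ω=-0.420
apply F[3]=+0.148 → step 4: x=0.017, v=0.271, θ=0.039, ω=-0.406
apply F[4]=-0.465 → step 5: x=0.022, v=0.261, θ=0.031, ω=-0.374
apply F[5]=-0.757 → step 6: x=0.027, v=0.245, θ=0.024, ω=-0.335
apply F[6]=-0.876 → step 7: x=0.032, v=0.228, θ=0.018, ω=-0.295
apply F[7]=-0.902 → step 8: x=0.037, v=0.211, θ=0.012, ω=-0.257
apply F[8]=-0.881 → step 9: x=0.041, v=0.194, θ=0.008, ω=-0.222
apply F[9]=-0.838 → step 10: x=0.044, v=0.179, θ=0.004, ω=-0.190
apply F[10]=-0.785 → step 11: x=0.048, v=0.164, θ=0.000, ω=-0.162
apply F[11]=-0.731 → step 12: x=0.051, v=0.151, θ=-0.003, ω=-0.137
apply F[12]=-0.677 → step 13: x=0.054, v=0.138, θ=-0.005, ω=-0.115
apply F[13]=-0.628 → step 14: x=0.057, v=0.127, θ=-0.008, ω=-0.096
apply F[14]=-0.583 → step 15: x=0.059, v=0.116, θ=-0.009, ω=-0.079
apply F[15]=-0.540 → step 16: x=0.061, v=0.107, θ=-0.011, ω=-0.065
apply F[16]=-0.502 → step 17: x=0.063, v=0.098, θ=-0.012, ω=-0.052
apply F[17]=-0.468 → step 18: x=0.065, v=0.090, θ=-0.013, ω=-0.042
apply F[18]=-0.437 → step 19: x=0.067, v=0.082, θ=-0.014, ω=-0.032
apply F[19]=-0.408 → step 20: x=0.068, v=0.075, θ=-0.014, ω=-0.024
apply F[20]=-0.383 → step 21: x=0.070, v=0.069, θ=-0.015, ω=-0.017
apply F[21]=-0.359 → step 22: x=0.071, v=0.063, θ=-0.015, ω=-0.011
apply F[22]=-0.337 → step 23: x=0.072, v=0.057, θ=-0.015, ω=-0.006
apply F[23]=-0.318 → step 24: x=0.073, v=0.052, θ=-0.015, ω=-0.002
apply F[24]=-0.300 → step 25: x=0.074, v=0.047, θ=-0.015, ω=0.002
max |θ| = 0.066 ≤ 0.154 over all 26 states.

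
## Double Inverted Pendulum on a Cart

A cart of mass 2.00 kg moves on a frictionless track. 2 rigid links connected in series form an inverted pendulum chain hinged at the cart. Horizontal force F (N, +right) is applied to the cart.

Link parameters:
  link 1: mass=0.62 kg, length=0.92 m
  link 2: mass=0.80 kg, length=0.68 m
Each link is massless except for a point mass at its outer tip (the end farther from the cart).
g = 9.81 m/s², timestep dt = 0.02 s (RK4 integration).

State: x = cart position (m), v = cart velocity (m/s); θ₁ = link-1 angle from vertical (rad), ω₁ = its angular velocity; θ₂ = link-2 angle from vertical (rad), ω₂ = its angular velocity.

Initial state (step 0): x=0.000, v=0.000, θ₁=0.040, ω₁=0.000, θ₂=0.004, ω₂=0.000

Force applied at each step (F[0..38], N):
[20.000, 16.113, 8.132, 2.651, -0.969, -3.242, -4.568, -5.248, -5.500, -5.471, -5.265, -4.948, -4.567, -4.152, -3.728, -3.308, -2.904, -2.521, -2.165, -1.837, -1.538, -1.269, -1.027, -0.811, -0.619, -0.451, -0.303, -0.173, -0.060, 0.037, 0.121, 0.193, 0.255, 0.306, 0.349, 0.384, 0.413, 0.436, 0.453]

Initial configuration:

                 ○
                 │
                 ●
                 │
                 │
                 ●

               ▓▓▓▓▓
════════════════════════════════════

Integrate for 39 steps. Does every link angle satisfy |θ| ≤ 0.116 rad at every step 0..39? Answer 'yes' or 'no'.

Answer: yes

Derivation:
apply F[0]=+20.000 → step 1: x=0.002, v=0.194, θ₁=0.038, ω₁=-0.193, θ₂=0.004, ω₂=-0.024
apply F[1]=+16.113 → step 2: x=0.007, v=0.350, θ₁=0.033, ω₁=-0.345, θ₂=0.003, ω₂=-0.046
apply F[2]=+8.132 → step 3: x=0.015, v=0.428, θ₁=0.025, ω₁=-0.416, θ₂=0.002, ω₂=-0.063
apply F[3]=+2.651 → step 4: x=0.024, v=0.451, θ₁=0.017, ω₁=-0.432, θ₂=0.001, ω₂=-0.076
apply F[4]=-0.969 → step 5: x=0.033, v=0.440, θ₁=0.008, ω₁=-0.414, θ₂=-0.001, ω₂=-0.084
apply F[5]=-3.242 → step 6: x=0.041, v=0.407, θ₁=0.000, ω₁=-0.375, θ₂=-0.003, ω₂=-0.088
apply F[6]=-4.568 → step 7: x=0.049, v=0.362, θ₁=-0.007, ω₁=-0.327, θ₂=-0.005, ω₂=-0.089
apply F[7]=-5.248 → step 8: x=0.056, v=0.311, θ₁=-0.013, ω₁=-0.274, θ₂=-0.006, ω₂=-0.086
apply F[8]=-5.500 → step 9: x=0.061, v=0.258, θ₁=-0.018, ω₁=-0.222, θ₂=-0.008, ω₂=-0.080
apply F[9]=-5.471 → step 10: x=0.066, v=0.206, θ₁=-0.022, ω₁=-0.173, θ₂=-0.010, ω₂=-0.073
apply F[10]=-5.265 → step 11: x=0.070, v=0.156, θ₁=-0.025, ω₁=-0.128, θ₂=-0.011, ω₂=-0.064
apply F[11]=-4.948 → step 12: x=0.072, v=0.110, θ₁=-0.027, ω₁=-0.087, θ₂=-0.012, ω₂=-0.055
apply F[12]=-4.567 → step 13: x=0.074, v=0.069, θ₁=-0.028, ω₁=-0.052, θ₂=-0.013, ω₂=-0.045
apply F[13]=-4.152 → step 14: x=0.075, v=0.031, θ₁=-0.029, ω₁=-0.022, θ₂=-0.014, ω₂=-0.035
apply F[14]=-3.728 → step 15: x=0.075, v=-0.002, θ₁=-0.029, ω₁=0.004, θ₂=-0.015, ω₂=-0.025
apply F[15]=-3.308 → step 16: x=0.075, v=-0.031, θ₁=-0.029, ω₁=0.026, θ₂=-0.015, ω₂=-0.016
apply F[16]=-2.904 → step 17: x=0.074, v=-0.056, θ₁=-0.028, ω₁=0.043, θ₂=-0.015, ω₂=-0.007
apply F[17]=-2.521 → step 18: x=0.073, v=-0.078, θ₁=-0.027, ω₁=0.057, θ₂=-0.015, ω₂=0.001
apply F[18]=-2.165 → step 19: x=0.071, v=-0.095, θ₁=-0.026, ω₁=0.068, θ₂=-0.015, ω₂=0.009
apply F[19]=-1.837 → step 20: x=0.069, v=-0.110, θ₁=-0.024, ω₁=0.076, θ₂=-0.015, ω₂=0.016
apply F[20]=-1.538 → step 21: x=0.067, v=-0.122, θ₁=-0.023, ω₁=0.081, θ₂=-0.014, ω₂=0.021
apply F[21]=-1.269 → step 22: x=0.064, v=-0.132, θ₁=-0.021, ω₁=0.085, θ₂=-0.014, ω₂=0.027
apply F[22]=-1.027 → step 23: x=0.062, v=-0.139, θ₁=-0.019, ω₁=0.087, θ₂=-0.013, ω₂=0.031
apply F[23]=-0.811 → step 24: x=0.059, v=-0.145, θ₁=-0.018, ω₁=0.087, θ₂=-0.013, ω₂=0.035
apply F[24]=-0.619 → step 25: x=0.056, v=-0.149, θ₁=-0.016, ω₁=0.087, θ₂=-0.012, ω₂=0.038
apply F[25]=-0.451 → step 26: x=0.053, v=-0.151, θ₁=-0.014, ω₁=0.085, θ₂=-0.011, ω₂=0.040
apply F[26]=-0.303 → step 27: x=0.050, v=-0.152, θ₁=-0.013, ω₁=0.083, θ₂=-0.010, ω₂=0.042
apply F[27]=-0.173 → step 28: x=0.047, v=-0.152, θ₁=-0.011, ω₁=0.080, θ₂=-0.010, ω₂=0.043
apply F[28]=-0.060 → step 29: x=0.044, v=-0.152, θ₁=-0.009, ω₁=0.077, θ₂=-0.009, ω₂=0.043
apply F[29]=+0.037 → step 30: x=0.041, v=-0.150, θ₁=-0.008, ω₁=0.073, θ₂=-0.008, ω₂=0.044
apply F[30]=+0.121 → step 31: x=0.038, v=-0.148, θ₁=-0.006, ω₁=0.069, θ₂=-0.007, ω₂=0.043
apply F[31]=+0.193 → step 32: x=0.035, v=-0.145, θ₁=-0.005, ω₁=0.065, θ₂=-0.006, ω₂=0.043
apply F[32]=+0.255 → step 33: x=0.032, v=-0.142, θ₁=-0.004, ω₁=0.061, θ₂=-0.005, ω₂=0.042
apply F[33]=+0.306 → step 34: x=0.029, v=-0.138, θ₁=-0.003, ω₁=0.057, θ₂=-0.004, ω₂=0.041
apply F[34]=+0.349 → step 35: x=0.026, v=-0.135, θ₁=-0.002, ω₁=0.053, θ₂=-0.004, ω₂=0.040
apply F[35]=+0.384 → step 36: x=0.024, v=-0.131, θ₁=-0.001, ω₁=0.049, θ₂=-0.003, ω₂=0.038
apply F[36]=+0.413 → step 37: x=0.021, v=-0.127, θ₁=0.000, ω₁=0.045, θ₂=-0.002, ω₂=0.037
apply F[37]=+0.436 → step 38: x=0.019, v=-0.122, θ₁=0.001, ω₁=0.041, θ₂=-0.001, ω₂=0.035
apply F[38]=+0.453 → step 39: x=0.016, v=-0.118, θ₁=0.002, ω₁=0.038, θ₂=-0.001, ω₂=0.033
Max |angle| over trajectory = 0.040 rad; bound = 0.116 → within bound.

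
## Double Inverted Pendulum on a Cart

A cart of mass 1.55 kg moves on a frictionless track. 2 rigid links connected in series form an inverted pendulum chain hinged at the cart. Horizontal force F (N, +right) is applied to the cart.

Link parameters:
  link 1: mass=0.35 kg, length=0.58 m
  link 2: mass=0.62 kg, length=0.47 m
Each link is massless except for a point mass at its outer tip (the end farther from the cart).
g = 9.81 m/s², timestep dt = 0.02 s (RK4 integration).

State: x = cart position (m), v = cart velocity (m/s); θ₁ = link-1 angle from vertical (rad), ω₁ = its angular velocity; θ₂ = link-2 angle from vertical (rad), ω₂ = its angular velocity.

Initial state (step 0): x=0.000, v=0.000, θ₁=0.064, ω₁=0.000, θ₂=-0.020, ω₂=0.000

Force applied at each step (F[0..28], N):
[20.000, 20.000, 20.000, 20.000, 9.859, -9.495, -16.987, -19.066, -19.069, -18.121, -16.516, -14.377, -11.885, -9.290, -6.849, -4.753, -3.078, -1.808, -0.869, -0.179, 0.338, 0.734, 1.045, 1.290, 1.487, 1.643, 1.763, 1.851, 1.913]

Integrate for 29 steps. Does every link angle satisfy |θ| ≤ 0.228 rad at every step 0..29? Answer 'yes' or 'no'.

apply F[0]=+20.000 → step 1: x=0.002, v=0.250, θ₁=0.060, ω₁=-0.356, θ₂=-0.021, ω₂=-0.102
apply F[1]=+20.000 → step 2: x=0.010, v=0.501, θ₁=0.050, ω₁=-0.721, θ₂=-0.024, ω₂=-0.196
apply F[2]=+20.000 → step 3: x=0.023, v=0.754, θ₁=0.032, ω₁=-1.103, θ₂=-0.029, ω₂=-0.274
apply F[3]=+20.000 → step 4: x=0.040, v=1.010, θ₁=0.005, ω₁=-1.509, θ₂=-0.035, ω₂=-0.328
apply F[4]=+9.859 → step 5: x=0.062, v=1.138, θ₁=-0.027, ω₁=-1.720, θ₂=-0.042, ω₂=-0.355
apply F[5]=-9.495 → step 6: x=0.083, v=1.020, θ₁=-0.059, ω₁=-1.531, θ₂=-0.049, ω₂=-0.356
apply F[6]=-16.987 → step 7: x=0.102, v=0.810, θ₁=-0.087, ω₁=-1.206, θ₂=-0.056, ω₂=-0.333
apply F[7]=-19.066 → step 8: x=0.115, v=0.576, θ₁=-0.107, ω₁=-0.862, θ₂=-0.062, ω₂=-0.286
apply F[8]=-19.069 → step 9: x=0.125, v=0.345, θ₁=-0.121, ω₁=-0.538, θ₂=-0.067, ω₂=-0.223
apply F[9]=-18.121 → step 10: x=0.129, v=0.129, θ₁=-0.129, ω₁=-0.248, θ₂=-0.071, ω₂=-0.150
apply F[10]=-16.516 → step 11: x=0.130, v=-0.067, θ₁=-0.131, ω₁=0.003, θ₂=-0.073, ω₂=-0.075
apply F[11]=-14.377 → step 12: x=0.127, v=-0.235, θ₁=-0.129, ω₁=0.209, θ₂=-0.074, ω₂=-0.002
apply F[12]=-11.885 → step 13: x=0.121, v=-0.371, θ₁=-0.124, ω₁=0.366, θ₂=-0.073, ω₂=0.063
apply F[13]=-9.290 → step 14: x=0.112, v=-0.476, θ₁=-0.115, ω₁=0.475, θ₂=-0.071, ω₂=0.120
apply F[14]=-6.849 → step 15: x=0.102, v=-0.551, θ₁=-0.105, ω₁=0.541, θ₂=-0.068, ω₂=0.168
apply F[15]=-4.753 → step 16: x=0.091, v=-0.600, θ₁=-0.094, ω₁=0.572, θ₂=-0.065, ω₂=0.206
apply F[16]=-3.078 → step 17: x=0.078, v=-0.629, θ₁=-0.083, ω₁=0.577, θ₂=-0.060, ω₂=0.235
apply F[17]=-1.808 → step 18: x=0.066, v=-0.643, θ₁=-0.071, ω₁=0.564, θ₂=-0.055, ω₂=0.257
apply F[18]=-0.869 → step 19: x=0.053, v=-0.646, θ₁=-0.060, ω₁=0.540, θ₂=-0.050, ω₂=0.271
apply F[19]=-0.179 → step 20: x=0.040, v=-0.642, θ₁=-0.050, ω₁=0.510, θ₂=-0.045, ω₂=0.280
apply F[20]=+0.338 → step 21: x=0.027, v=-0.632, θ₁=-0.040, ω₁=0.477, θ₂=-0.039, ω₂=0.283
apply F[21]=+0.734 → step 22: x=0.015, v=-0.619, θ₁=-0.031, ω₁=0.442, θ₂=-0.033, ω₂=0.282
apply F[22]=+1.045 → step 23: x=0.002, v=-0.602, θ₁=-0.022, ω₁=0.407, θ₂=-0.028, ω₂=0.277
apply F[23]=+1.290 → step 24: x=-0.009, v=-0.583, θ₁=-0.014, ω₁=0.372, θ₂=-0.022, ω₂=0.269
apply F[24]=+1.487 → step 25: x=-0.021, v=-0.563, θ₁=-0.007, ω₁=0.338, θ₂=-0.017, ω₂=0.259
apply F[25]=+1.643 → step 26: x=-0.032, v=-0.541, θ₁=-0.001, ω₁=0.306, θ₂=-0.012, ω₂=0.247
apply F[26]=+1.763 → step 27: x=-0.043, v=-0.518, θ₁=0.005, ω₁=0.275, θ₂=-0.007, ω₂=0.233
apply F[27]=+1.851 → step 28: x=-0.053, v=-0.495, θ₁=0.010, ω₁=0.245, θ₂=-0.003, ω₂=0.219
apply F[28]=+1.913 → step 29: x=-0.062, v=-0.472, θ₁=0.015, ω₁=0.217, θ₂=0.002, ω₂=0.204
Max |angle| over trajectory = 0.131 rad; bound = 0.228 → within bound.

Answer: yes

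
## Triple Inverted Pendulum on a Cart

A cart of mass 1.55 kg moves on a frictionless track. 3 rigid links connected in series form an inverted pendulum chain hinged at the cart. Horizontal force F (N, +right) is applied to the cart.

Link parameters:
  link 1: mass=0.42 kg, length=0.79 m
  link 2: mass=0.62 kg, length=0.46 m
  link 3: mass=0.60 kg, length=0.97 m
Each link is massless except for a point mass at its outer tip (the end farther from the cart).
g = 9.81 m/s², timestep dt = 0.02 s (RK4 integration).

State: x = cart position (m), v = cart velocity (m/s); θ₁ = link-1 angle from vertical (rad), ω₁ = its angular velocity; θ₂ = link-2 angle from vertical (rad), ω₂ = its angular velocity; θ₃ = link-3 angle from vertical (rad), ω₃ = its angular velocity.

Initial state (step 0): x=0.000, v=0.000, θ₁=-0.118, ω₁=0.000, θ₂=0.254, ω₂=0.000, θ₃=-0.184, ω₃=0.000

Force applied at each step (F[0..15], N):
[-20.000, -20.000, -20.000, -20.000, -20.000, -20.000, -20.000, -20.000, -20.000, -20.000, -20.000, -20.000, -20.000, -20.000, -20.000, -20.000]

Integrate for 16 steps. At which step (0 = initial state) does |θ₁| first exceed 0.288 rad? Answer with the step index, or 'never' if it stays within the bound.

apply F[0]=-20.000 → step 1: x=-0.002, v=-0.240, θ₁=-0.117, ω₁=0.095, θ₂=0.260, ω₂=0.568, θ₃=-0.185, ω₃=-0.114
apply F[1]=-20.000 → step 2: x=-0.010, v=-0.480, θ₁=-0.114, ω₁=0.197, θ₂=0.277, ω₂=1.125, θ₃=-0.189, ω₃=-0.226
apply F[2]=-20.000 → step 3: x=-0.022, v=-0.722, θ₁=-0.109, ω₁=0.313, θ₂=0.305, ω₂=1.663, θ₃=-0.194, ω₃=-0.330
apply F[3]=-20.000 → step 4: x=-0.039, v=-0.967, θ₁=-0.101, ω₁=0.451, θ₂=0.343, ω₂=2.168, θ₃=-0.202, ω₃=-0.425
apply F[4]=-20.000 → step 5: x=-0.060, v=-1.215, θ₁=-0.091, ω₁=0.619, θ₂=0.391, ω₂=2.630, θ₃=-0.211, ω₃=-0.506
apply F[5]=-20.000 → step 6: x=-0.087, v=-1.465, θ₁=-0.077, ω₁=0.820, θ₂=0.448, ω₂=3.038, θ₃=-0.222, ω₃=-0.569
apply F[6]=-20.000 → step 7: x=-0.119, v=-1.718, θ₁=-0.058, ω₁=1.060, θ₂=0.512, ω₂=3.384, θ₃=-0.234, ω₃=-0.612
apply F[7]=-20.000 → step 8: x=-0.156, v=-1.973, θ₁=-0.034, ω₁=1.340, θ₂=0.583, ω₂=3.664, θ₃=-0.246, ω₃=-0.634
apply F[8]=-20.000 → step 9: x=-0.198, v=-2.230, θ₁=-0.004, ω₁=1.661, θ₂=0.658, ω₂=3.871, θ₃=-0.259, ω₃=-0.634
apply F[9]=-20.000 → step 10: x=-0.245, v=-2.489, θ₁=0.033, ω₁=2.023, θ₂=0.737, ω₂=4.001, θ₃=-0.271, ω₃=-0.612
apply F[10]=-20.000 → step 11: x=-0.297, v=-2.747, θ₁=0.077, ω₁=2.422, θ₂=0.818, ω₂=4.046, θ₃=-0.283, ω₃=-0.569
apply F[11]=-20.000 → step 12: x=-0.355, v=-3.005, θ₁=0.130, ω₁=2.858, θ₂=0.898, ω₂=3.994, θ₃=-0.294, ω₃=-0.506
apply F[12]=-20.000 → step 13: x=-0.418, v=-3.259, θ₁=0.192, ω₁=3.325, θ₂=0.977, ω₂=3.830, θ₃=-0.303, ω₃=-0.424
apply F[13]=-20.000 → step 14: x=-0.485, v=-3.507, θ₁=0.263, ω₁=3.820, θ₂=1.051, ω₂=3.538, θ₃=-0.311, ω₃=-0.323
apply F[14]=-20.000 → step 15: x=-0.558, v=-3.743, θ₁=0.345, ω₁=4.337, θ₂=1.117, ω₂=3.099, θ₃=-0.316, ω₃=-0.201
apply F[15]=-20.000 → step 16: x=-0.635, v=-3.960, θ₁=0.437, ω₁=4.872, θ₂=1.173, ω₂=2.498, θ₃=-0.319, ω₃=-0.053
|θ₁| = 0.345 > 0.288 first at step 15.

Answer: 15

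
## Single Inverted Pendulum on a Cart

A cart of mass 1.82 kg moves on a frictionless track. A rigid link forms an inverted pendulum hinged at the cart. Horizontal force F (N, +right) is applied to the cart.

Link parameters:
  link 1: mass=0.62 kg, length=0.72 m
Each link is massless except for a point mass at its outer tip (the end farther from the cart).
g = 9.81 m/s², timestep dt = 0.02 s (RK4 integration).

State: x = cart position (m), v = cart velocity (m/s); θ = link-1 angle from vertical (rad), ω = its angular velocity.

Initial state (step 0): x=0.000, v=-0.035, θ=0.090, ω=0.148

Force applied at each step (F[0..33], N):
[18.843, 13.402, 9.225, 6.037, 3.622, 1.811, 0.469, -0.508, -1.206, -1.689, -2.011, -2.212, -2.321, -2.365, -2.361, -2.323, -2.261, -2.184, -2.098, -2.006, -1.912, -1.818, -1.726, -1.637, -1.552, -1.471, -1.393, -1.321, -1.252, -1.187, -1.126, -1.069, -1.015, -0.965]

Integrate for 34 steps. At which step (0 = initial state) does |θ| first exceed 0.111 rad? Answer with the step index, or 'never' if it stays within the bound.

apply F[0]=+18.843 → step 1: x=0.001, v=0.165, θ=0.090, ω=-0.105
apply F[1]=+13.402 → step 2: x=0.006, v=0.306, θ=0.087, ω=-0.276
apply F[2]=+9.225 → step 3: x=0.013, v=0.402, θ=0.080, ω=-0.385
apply F[3]=+6.037 → step 4: x=0.022, v=0.463, θ=0.072, ω=-0.449
apply F[4]=+3.622 → step 5: x=0.031, v=0.499, θ=0.062, ω=-0.480
apply F[5]=+1.811 → step 6: x=0.042, v=0.515, θ=0.053, ω=-0.487
apply F[6]=+0.469 → step 7: x=0.052, v=0.517, θ=0.043, ω=-0.476
apply F[7]=-0.508 → step 8: x=0.062, v=0.509, θ=0.034, ω=-0.455
apply F[8]=-1.206 → step 9: x=0.072, v=0.494, θ=0.025, ω=-0.426
apply F[9]=-1.689 → step 10: x=0.082, v=0.474, θ=0.017, ω=-0.392
apply F[10]=-2.011 → step 11: x=0.091, v=0.451, θ=0.009, ω=-0.357
apply F[11]=-2.212 → step 12: x=0.100, v=0.426, θ=0.003, ω=-0.321
apply F[12]=-2.321 → step 13: x=0.108, v=0.400, θ=-0.003, ω=-0.286
apply F[13]=-2.365 → step 14: x=0.116, v=0.375, θ=-0.009, ω=-0.252
apply F[14]=-2.361 → step 15: x=0.123, v=0.350, θ=-0.014, ω=-0.220
apply F[15]=-2.323 → step 16: x=0.130, v=0.325, θ=-0.018, ω=-0.190
apply F[16]=-2.261 → step 17: x=0.136, v=0.302, θ=-0.021, ω=-0.163
apply F[17]=-2.184 → step 18: x=0.142, v=0.279, θ=-0.024, ω=-0.138
apply F[18]=-2.098 → step 19: x=0.147, v=0.258, θ=-0.027, ω=-0.115
apply F[19]=-2.006 → step 20: x=0.152, v=0.238, θ=-0.029, ω=-0.095
apply F[20]=-1.912 → step 21: x=0.157, v=0.219, θ=-0.031, ω=-0.076
apply F[21]=-1.818 → step 22: x=0.161, v=0.201, θ=-0.032, ω=-0.060
apply F[22]=-1.726 → step 23: x=0.165, v=0.184, θ=-0.033, ω=-0.045
apply F[23]=-1.637 → step 24: x=0.168, v=0.168, θ=-0.034, ω=-0.033
apply F[24]=-1.552 → step 25: x=0.172, v=0.153, θ=-0.034, ω=-0.021
apply F[25]=-1.471 → step 26: x=0.174, v=0.140, θ=-0.035, ω=-0.012
apply F[26]=-1.393 → step 27: x=0.177, v=0.127, θ=-0.035, ω=-0.003
apply F[27]=-1.321 → step 28: x=0.180, v=0.114, θ=-0.035, ω=0.004
apply F[28]=-1.252 → step 29: x=0.182, v=0.103, θ=-0.035, ω=0.011
apply F[29]=-1.187 → step 30: x=0.184, v=0.092, θ=-0.034, ω=0.016
apply F[30]=-1.126 → step 31: x=0.185, v=0.082, θ=-0.034, ω=0.021
apply F[31]=-1.069 → step 32: x=0.187, v=0.073, θ=-0.033, ω=0.025
apply F[32]=-1.015 → step 33: x=0.188, v=0.064, θ=-0.033, ω=0.029
apply F[33]=-0.965 → step 34: x=0.190, v=0.055, θ=-0.032, ω=0.031
max |θ| = 0.090 ≤ 0.111 over all 35 states.

Answer: never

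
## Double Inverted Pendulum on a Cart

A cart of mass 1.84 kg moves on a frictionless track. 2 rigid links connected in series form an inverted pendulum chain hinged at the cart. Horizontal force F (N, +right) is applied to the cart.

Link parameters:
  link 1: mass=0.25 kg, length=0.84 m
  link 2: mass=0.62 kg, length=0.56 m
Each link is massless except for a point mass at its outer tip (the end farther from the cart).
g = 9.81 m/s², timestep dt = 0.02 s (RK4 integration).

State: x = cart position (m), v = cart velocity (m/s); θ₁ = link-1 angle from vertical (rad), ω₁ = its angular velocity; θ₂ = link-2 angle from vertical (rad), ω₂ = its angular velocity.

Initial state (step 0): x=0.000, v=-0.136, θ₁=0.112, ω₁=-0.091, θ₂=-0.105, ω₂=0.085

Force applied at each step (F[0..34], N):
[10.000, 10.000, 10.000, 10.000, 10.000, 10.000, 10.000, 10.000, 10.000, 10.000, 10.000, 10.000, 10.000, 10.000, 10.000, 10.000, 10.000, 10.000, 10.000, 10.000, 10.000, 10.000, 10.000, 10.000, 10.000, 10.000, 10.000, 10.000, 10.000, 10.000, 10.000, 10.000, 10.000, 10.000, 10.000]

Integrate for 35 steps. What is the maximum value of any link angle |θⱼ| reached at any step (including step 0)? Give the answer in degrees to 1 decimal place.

apply F[0]=+10.000 → step 1: x=-0.002, v=-0.037, θ₁=0.110, ω₁=-0.068, θ₂=-0.106, ω₂=-0.161
apply F[1]=+10.000 → step 2: x=-0.001, v=0.062, θ₁=0.109, ω₁=-0.045, θ₂=-0.111, ω₂=-0.408
apply F[2]=+10.000 → step 3: x=0.001, v=0.162, θ₁=0.109, ω₁=-0.022, θ₂=-0.122, ω₂=-0.660
apply F[3]=+10.000 → step 4: x=0.005, v=0.261, θ₁=0.108, ω₁=0.004, θ₂=-0.138, ω₂=-0.918
apply F[4]=+10.000 → step 5: x=0.011, v=0.361, θ₁=0.109, ω₁=0.031, θ₂=-0.159, ω₂=-1.187
apply F[5]=+10.000 → step 6: x=0.019, v=0.462, θ₁=0.110, ω₁=0.060, θ₂=-0.185, ω₂=-1.465
apply F[6]=+10.000 → step 7: x=0.030, v=0.562, θ₁=0.111, ω₁=0.089, θ₂=-0.218, ω₂=-1.753
apply F[7]=+10.000 → step 8: x=0.042, v=0.664, θ₁=0.113, ω₁=0.115, θ₂=-0.256, ω₂=-2.047
apply F[8]=+10.000 → step 9: x=0.056, v=0.766, θ₁=0.116, ω₁=0.134, θ₂=-0.299, ω₂=-2.344
apply F[9]=+10.000 → step 10: x=0.073, v=0.868, θ₁=0.119, ω₁=0.142, θ₂=-0.349, ω₂=-2.639
apply F[10]=+10.000 → step 11: x=0.091, v=0.971, θ₁=0.121, ω₁=0.133, θ₂=-0.405, ω₂=-2.928
apply F[11]=+10.000 → step 12: x=0.111, v=1.075, θ₁=0.124, ω₁=0.104, θ₂=-0.466, ω₂=-3.206
apply F[12]=+10.000 → step 13: x=0.134, v=1.180, θ₁=0.125, ω₁=0.050, θ₂=-0.533, ω₂=-3.472
apply F[13]=+10.000 → step 14: x=0.159, v=1.284, θ₁=0.126, ω₁=-0.031, θ₂=-0.605, ω₂=-3.725
apply F[14]=+10.000 → step 15: x=0.185, v=1.390, θ₁=0.124, ω₁=-0.142, θ₂=-0.682, ω₂=-3.966
apply F[15]=+10.000 → step 16: x=0.214, v=1.496, θ₁=0.120, ω₁=-0.284, θ₂=-0.764, ω₂=-4.197
apply F[16]=+10.000 → step 17: x=0.245, v=1.602, θ₁=0.112, ω₁=-0.460, θ₂=-0.850, ω₂=-4.419
apply F[17]=+10.000 → step 18: x=0.278, v=1.709, θ₁=0.101, ω₁=-0.670, θ₂=-0.940, ω₂=-4.634
apply F[18]=+10.000 → step 19: x=0.314, v=1.816, θ₁=0.085, ω₁=-0.917, θ₂=-1.035, ω₂=-4.840
apply F[19]=+10.000 → step 20: x=0.351, v=1.923, θ₁=0.064, ω₁=-1.202, θ₂=-1.134, ω₂=-5.038
apply F[20]=+10.000 → step 21: x=0.390, v=2.031, θ₁=0.037, ω₁=-1.526, θ₂=-1.237, ω₂=-5.223
apply F[21]=+10.000 → step 22: x=0.432, v=2.139, θ₁=0.003, ω₁=-1.889, θ₂=-1.343, ω₂=-5.389
apply F[22]=+10.000 → step 23: x=0.476, v=2.248, θ₁=-0.039, ω₁=-2.288, θ₂=-1.452, ω₂=-5.525
apply F[23]=+10.000 → step 24: x=0.522, v=2.357, θ₁=-0.089, ω₁=-2.720, θ₂=-1.564, ω₂=-5.619
apply F[24]=+10.000 → step 25: x=0.570, v=2.466, θ₁=-0.148, ω₁=-3.176, θ₂=-1.676, ω₂=-5.652
apply F[25]=+10.000 → step 26: x=0.621, v=2.574, θ₁=-0.216, ω₁=-3.647, θ₂=-1.789, ω₂=-5.603
apply F[26]=+10.000 → step 27: x=0.673, v=2.680, θ₁=-0.294, ω₁=-4.117, θ₂=-1.900, ω₂=-5.451
apply F[27]=+10.000 → step 28: x=0.728, v=2.782, θ₁=-0.381, ω₁=-4.571, θ₂=-2.006, ω₂=-5.173
apply F[28]=+10.000 → step 29: x=0.785, v=2.877, θ₁=-0.476, ω₁=-4.995, θ₂=-2.106, ω₂=-4.754
apply F[29]=+10.000 → step 30: x=0.843, v=2.964, θ₁=-0.580, ω₁=-5.378, θ₂=-2.195, ω₂=-4.185
apply F[30]=+10.000 → step 31: x=0.903, v=3.040, θ₁=-0.691, ω₁=-5.720, θ₂=-2.272, ω₂=-3.467
apply F[31]=+10.000 → step 32: x=0.964, v=3.104, θ₁=-0.809, ω₁=-6.031, θ₂=-2.333, ω₂=-2.607
apply F[32]=+10.000 → step 33: x=1.027, v=3.155, θ₁=-0.932, ω₁=-6.332, θ₂=-2.376, ω₂=-1.611
apply F[33]=+10.000 → step 34: x=1.091, v=3.189, θ₁=-1.062, ω₁=-6.660, θ₂=-2.397, ω₂=-0.474
apply F[34]=+10.000 → step 35: x=1.155, v=3.204, θ₁=-1.199, ω₁=-7.067, θ₂=-2.393, ω₂=0.835
Max |angle| over trajectory = 2.397 rad = 137.3°.

Answer: 137.3°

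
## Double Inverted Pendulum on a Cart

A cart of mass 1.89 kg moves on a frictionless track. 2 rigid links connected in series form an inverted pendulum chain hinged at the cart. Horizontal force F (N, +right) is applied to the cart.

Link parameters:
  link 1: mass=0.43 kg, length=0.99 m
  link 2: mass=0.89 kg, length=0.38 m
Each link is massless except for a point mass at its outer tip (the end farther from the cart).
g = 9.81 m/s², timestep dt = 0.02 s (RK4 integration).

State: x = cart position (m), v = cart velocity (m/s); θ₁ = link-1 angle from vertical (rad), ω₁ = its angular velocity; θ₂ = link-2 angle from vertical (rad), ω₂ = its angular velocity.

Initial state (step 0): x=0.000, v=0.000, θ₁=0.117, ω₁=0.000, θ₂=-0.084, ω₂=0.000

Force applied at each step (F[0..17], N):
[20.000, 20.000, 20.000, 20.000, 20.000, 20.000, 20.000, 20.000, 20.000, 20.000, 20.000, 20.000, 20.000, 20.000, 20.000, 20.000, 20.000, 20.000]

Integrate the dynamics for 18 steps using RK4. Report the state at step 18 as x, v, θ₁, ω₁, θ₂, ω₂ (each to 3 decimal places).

apply F[0]=+20.000 → step 1: x=0.002, v=0.195, θ₁=0.116, ω₁=-0.091, θ₂=-0.087, ω₂=-0.325
apply F[1]=+20.000 → step 2: x=0.008, v=0.391, θ₁=0.113, ω₁=-0.181, θ₂=-0.097, ω₂=-0.654
apply F[2]=+20.000 → step 3: x=0.018, v=0.588, θ₁=0.109, ω₁=-0.273, θ₂=-0.113, ω₂=-0.989
apply F[3]=+20.000 → step 4: x=0.031, v=0.786, θ₁=0.102, ω₁=-0.365, θ₂=-0.137, ω₂=-1.334
apply F[4]=+20.000 → step 5: x=0.049, v=0.985, θ₁=0.094, ω₁=-0.460, θ₂=-0.167, ω₂=-1.688
apply F[5]=+20.000 → step 6: x=0.071, v=1.186, θ₁=0.084, ω₁=-0.560, θ₂=-0.204, ω₂=-2.051
apply F[6]=+20.000 → step 7: x=0.096, v=1.390, θ₁=0.072, ω₁=-0.666, θ₂=-0.249, ω₂=-2.417
apply F[7]=+20.000 → step 8: x=0.126, v=1.595, θ₁=0.057, ω₁=-0.784, θ₂=-0.301, ω₂=-2.780
apply F[8]=+20.000 → step 9: x=0.160, v=1.803, θ₁=0.040, ω₁=-0.916, θ₂=-0.360, ω₂=-3.129
apply F[9]=+20.000 → step 10: x=0.198, v=2.012, θ₁=0.021, ω₁=-1.068, θ₂=-0.426, ω₂=-3.454
apply F[10]=+20.000 → step 11: x=0.241, v=2.223, θ₁=-0.003, ω₁=-1.243, θ₂=-0.498, ω₂=-3.743
apply F[11]=+20.000 → step 12: x=0.287, v=2.436, θ₁=-0.029, ω₁=-1.445, θ₂=-0.575, ω₂=-3.983
apply F[12]=+20.000 → step 13: x=0.338, v=2.649, θ₁=-0.061, ω₁=-1.676, θ₂=-0.657, ω₂=-4.165
apply F[13]=+20.000 → step 14: x=0.393, v=2.861, θ₁=-0.097, ω₁=-1.937, θ₂=-0.741, ω₂=-4.275
apply F[14]=+20.000 → step 15: x=0.453, v=3.073, θ₁=-0.138, ω₁=-2.226, θ₂=-0.827, ω₂=-4.303
apply F[15]=+20.000 → step 16: x=0.516, v=3.284, θ₁=-0.186, ω₁=-2.542, θ₂=-0.913, ω₂=-4.236
apply F[16]=+20.000 → step 17: x=0.584, v=3.491, θ₁=-0.240, ω₁=-2.882, θ₂=-0.996, ω₂=-4.060
apply F[17]=+20.000 → step 18: x=0.656, v=3.692, θ₁=-0.301, ω₁=-3.242, θ₂=-1.074, ω₂=-3.759

Answer: x=0.656, v=3.692, θ₁=-0.301, ω₁=-3.242, θ₂=-1.074, ω₂=-3.759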